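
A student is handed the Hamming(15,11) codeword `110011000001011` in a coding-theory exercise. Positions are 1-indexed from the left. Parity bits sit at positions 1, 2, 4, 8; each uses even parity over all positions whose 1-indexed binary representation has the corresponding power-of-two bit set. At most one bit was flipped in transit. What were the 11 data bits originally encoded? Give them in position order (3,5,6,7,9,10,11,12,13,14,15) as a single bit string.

01100001111

s1: b1⊕b3⊕b5⊕b7⊕b9⊕b11⊕b13⊕b15 = 1⊕0⊕1⊕0⊕0⊕0⊕0⊕1 = 1
s2: b2⊕b3⊕b6⊕b7⊕b10⊕b11⊕b14⊕b15 = 1⊕0⊕1⊕0⊕0⊕0⊕1⊕1 = 0
s4: b4⊕b5⊕b6⊕b7⊕b12⊕b13⊕b14⊕b15 = 0⊕1⊕1⊕0⊕1⊕0⊕1⊕1 = 1
s8: b8⊕b9⊕b10⊕b11⊕b12⊕b13⊕b14⊕b15 = 0⊕0⊕0⊕0⊕1⊕0⊕1⊕1 = 1
Syndrome (s8...s1) = 1101 → position 13.
Flip bit 13: corrected codeword = 110011000001111
Data bits at positions 3,5,6,7,9,10,11,12,13,14,15: 01100001111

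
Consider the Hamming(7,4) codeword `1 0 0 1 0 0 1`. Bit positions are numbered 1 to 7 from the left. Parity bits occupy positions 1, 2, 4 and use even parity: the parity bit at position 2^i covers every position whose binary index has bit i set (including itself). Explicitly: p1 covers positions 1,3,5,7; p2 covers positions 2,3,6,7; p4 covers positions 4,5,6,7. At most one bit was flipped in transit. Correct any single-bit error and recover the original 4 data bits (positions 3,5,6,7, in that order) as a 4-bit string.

s1: b1⊕b3⊕b5⊕b7 = 1⊕0⊕0⊕1 = 0
s2: b2⊕b3⊕b6⊕b7 = 0⊕0⊕0⊕1 = 1
s4: b4⊕b5⊕b6⊕b7 = 1⊕0⊕0⊕1 = 0
Syndrome (s4...s1) = 010 → position 2.
Flip bit 2: corrected codeword = 1101001
Data bits at positions 3,5,6,7: 0001

0001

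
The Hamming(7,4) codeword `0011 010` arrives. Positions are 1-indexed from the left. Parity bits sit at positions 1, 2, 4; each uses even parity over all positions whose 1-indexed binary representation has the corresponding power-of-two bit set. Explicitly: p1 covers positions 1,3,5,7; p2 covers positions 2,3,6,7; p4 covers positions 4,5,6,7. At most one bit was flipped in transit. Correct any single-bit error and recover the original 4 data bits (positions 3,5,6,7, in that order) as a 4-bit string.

1010

s1: b1⊕b3⊕b5⊕b7 = 0⊕1⊕0⊕0 = 1
s2: b2⊕b3⊕b6⊕b7 = 0⊕1⊕1⊕0 = 0
s4: b4⊕b5⊕b6⊕b7 = 1⊕0⊕1⊕0 = 0
Syndrome (s4...s1) = 001 → position 1.
Flip bit 1: corrected codeword = 1011010
Data bits at positions 3,5,6,7: 1010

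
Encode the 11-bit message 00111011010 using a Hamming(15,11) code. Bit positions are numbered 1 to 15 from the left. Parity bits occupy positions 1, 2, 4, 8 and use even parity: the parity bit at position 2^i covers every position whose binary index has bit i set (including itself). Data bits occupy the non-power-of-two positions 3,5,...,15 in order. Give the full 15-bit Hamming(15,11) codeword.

Place data bits at non-power-of-two positions: b3=0, b5=0, b6=1, b7=1, b9=1, b10=0, b11=1, b12=1, b13=0, b14=1, b15=0.
p1 = XOR of data positions {3,5,7,9,11,13,15} = 0⊕0⊕1⊕1⊕1⊕0⊕0 = 1
p2 = XOR of data positions {3,6,7,10,11,14,15} = 0⊕1⊕1⊕0⊕1⊕1⊕0 = 0
p4 = XOR of data positions {5,6,7,12,13,14,15} = 0⊕1⊕1⊕1⊕0⊕1⊕0 = 0
p8 = XOR of data positions {9,10,11,12,13,14,15} = 1⊕0⊕1⊕1⊕0⊕1⊕0 = 0
Codeword b1..b15 = 100001101011010

100001101011010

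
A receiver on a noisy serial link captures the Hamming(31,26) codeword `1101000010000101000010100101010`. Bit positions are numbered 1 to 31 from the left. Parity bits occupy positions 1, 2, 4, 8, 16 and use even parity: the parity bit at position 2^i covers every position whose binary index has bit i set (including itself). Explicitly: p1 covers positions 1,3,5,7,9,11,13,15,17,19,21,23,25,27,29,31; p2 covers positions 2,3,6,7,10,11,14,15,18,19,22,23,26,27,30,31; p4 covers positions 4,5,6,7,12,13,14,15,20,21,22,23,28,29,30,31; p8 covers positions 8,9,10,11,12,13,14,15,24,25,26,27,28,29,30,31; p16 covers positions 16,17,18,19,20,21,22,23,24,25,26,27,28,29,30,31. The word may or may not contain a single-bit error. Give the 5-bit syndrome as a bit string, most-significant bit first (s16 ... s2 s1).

01010

s1: b1⊕b3⊕b5⊕b7⊕b9⊕b11⊕b13⊕b15⊕b17⊕b19⊕b21⊕b23⊕b25⊕b27⊕b29⊕b31 = 1⊕0⊕0⊕0⊕1⊕0⊕0⊕0⊕0⊕0⊕1⊕1⊕0⊕0⊕0⊕0 = 0
s2: b2⊕b3⊕b6⊕b7⊕b10⊕b11⊕b14⊕b15⊕b18⊕b19⊕b22⊕b23⊕b26⊕b27⊕b30⊕b31 = 1⊕0⊕0⊕0⊕0⊕0⊕1⊕0⊕0⊕0⊕0⊕1⊕1⊕0⊕1⊕0 = 1
s4: b4⊕b5⊕b6⊕b7⊕b12⊕b13⊕b14⊕b15⊕b20⊕b21⊕b22⊕b23⊕b28⊕b29⊕b30⊕b31 = 1⊕0⊕0⊕0⊕0⊕0⊕1⊕0⊕0⊕1⊕0⊕1⊕1⊕0⊕1⊕0 = 0
s8: b8⊕b9⊕b10⊕b11⊕b12⊕b13⊕b14⊕b15⊕b24⊕b25⊕b26⊕b27⊕b28⊕b29⊕b30⊕b31 = 0⊕1⊕0⊕0⊕0⊕0⊕1⊕0⊕0⊕0⊕1⊕0⊕1⊕0⊕1⊕0 = 1
s16: b16⊕b17⊕b18⊕b19⊕b20⊕b21⊕b22⊕b23⊕b24⊕b25⊕b26⊕b27⊕b28⊕b29⊕b30⊕b31 = 1⊕0⊕0⊕0⊕0⊕1⊕0⊕1⊕0⊕0⊕1⊕0⊕1⊕0⊕1⊕0 = 0
Syndrome (s16...s1) = 01010 → position 10.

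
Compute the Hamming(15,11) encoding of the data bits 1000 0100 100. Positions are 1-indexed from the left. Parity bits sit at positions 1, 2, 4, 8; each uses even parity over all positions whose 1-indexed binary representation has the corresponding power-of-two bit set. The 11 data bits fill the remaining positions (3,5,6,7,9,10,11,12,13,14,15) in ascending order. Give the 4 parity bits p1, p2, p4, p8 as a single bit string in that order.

0010

Place data bits at non-power-of-two positions: b3=1, b5=0, b6=0, b7=0, b9=0, b10=1, b11=0, b12=0, b13=1, b14=0, b15=0.
p1 = XOR of data positions {3,5,7,9,11,13,15} = 1⊕0⊕0⊕0⊕0⊕1⊕0 = 0
p2 = XOR of data positions {3,6,7,10,11,14,15} = 1⊕0⊕0⊕1⊕0⊕0⊕0 = 0
p4 = XOR of data positions {5,6,7,12,13,14,15} = 0⊕0⊕0⊕0⊕1⊕0⊕0 = 1
p8 = XOR of data positions {9,10,11,12,13,14,15} = 0⊕1⊕0⊕0⊕1⊕0⊕0 = 0
Parity bits p1,p2,p4,p8 = 0010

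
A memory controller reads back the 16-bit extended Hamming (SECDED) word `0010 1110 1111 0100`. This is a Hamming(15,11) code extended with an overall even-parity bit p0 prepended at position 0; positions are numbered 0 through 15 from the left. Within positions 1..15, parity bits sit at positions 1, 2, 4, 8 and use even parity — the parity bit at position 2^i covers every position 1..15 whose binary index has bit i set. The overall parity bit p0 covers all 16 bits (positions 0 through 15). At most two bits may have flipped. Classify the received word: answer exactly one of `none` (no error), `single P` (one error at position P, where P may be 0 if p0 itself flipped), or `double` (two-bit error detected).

single 8

s1: b1⊕b3⊕b5⊕b7⊕b9⊕b11⊕b13⊕b15 = 0⊕0⊕1⊕0⊕1⊕1⊕1⊕0 = 0
s2: b2⊕b3⊕b6⊕b7⊕b10⊕b11⊕b14⊕b15 = 1⊕0⊕1⊕0⊕1⊕1⊕0⊕0 = 0
s4: b4⊕b5⊕b6⊕b7⊕b12⊕b13⊕b14⊕b15 = 1⊕1⊕1⊕0⊕0⊕1⊕0⊕0 = 0
s8: b8⊕b9⊕b10⊕b11⊕b12⊕b13⊕b14⊕b15 = 1⊕1⊕1⊕1⊕0⊕1⊕0⊕0 = 1
Syndrome (s8...s1) = 1000 → position 8.
Overall parity (XOR of all 16 bits, including p0): 0⊕0⊕1⊕0⊕1⊕1⊕1⊕0⊕1⊕1⊕1⊕1⊕0⊕1⊕0⊕0 = 1
Overall=1, syndrome position=8 → single-bit error at position 8.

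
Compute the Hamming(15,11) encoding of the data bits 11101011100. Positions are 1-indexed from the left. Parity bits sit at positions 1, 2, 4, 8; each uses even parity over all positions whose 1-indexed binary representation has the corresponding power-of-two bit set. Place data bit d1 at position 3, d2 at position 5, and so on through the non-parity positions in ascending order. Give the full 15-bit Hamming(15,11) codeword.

111011001011100

Place data bits at non-power-of-two positions: b3=1, b5=1, b6=1, b7=0, b9=1, b10=0, b11=1, b12=1, b13=1, b14=0, b15=0.
p1 = XOR of data positions {3,5,7,9,11,13,15} = 1⊕1⊕0⊕1⊕1⊕1⊕0 = 1
p2 = XOR of data positions {3,6,7,10,11,14,15} = 1⊕1⊕0⊕0⊕1⊕0⊕0 = 1
p4 = XOR of data positions {5,6,7,12,13,14,15} = 1⊕1⊕0⊕1⊕1⊕0⊕0 = 0
p8 = XOR of data positions {9,10,11,12,13,14,15} = 1⊕0⊕1⊕1⊕1⊕0⊕0 = 0
Codeword b1..b15 = 111011001011100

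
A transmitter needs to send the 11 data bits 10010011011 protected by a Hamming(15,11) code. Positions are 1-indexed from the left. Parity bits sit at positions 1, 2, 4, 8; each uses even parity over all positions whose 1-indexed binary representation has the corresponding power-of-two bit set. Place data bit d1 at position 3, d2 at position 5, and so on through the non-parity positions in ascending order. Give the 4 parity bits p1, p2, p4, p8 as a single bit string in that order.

0100

Place data bits at non-power-of-two positions: b3=1, b5=0, b6=0, b7=1, b9=0, b10=0, b11=1, b12=1, b13=0, b14=1, b15=1.
p1 = XOR of data positions {3,5,7,9,11,13,15} = 1⊕0⊕1⊕0⊕1⊕0⊕1 = 0
p2 = XOR of data positions {3,6,7,10,11,14,15} = 1⊕0⊕1⊕0⊕1⊕1⊕1 = 1
p4 = XOR of data positions {5,6,7,12,13,14,15} = 0⊕0⊕1⊕1⊕0⊕1⊕1 = 0
p8 = XOR of data positions {9,10,11,12,13,14,15} = 0⊕0⊕1⊕1⊕0⊕1⊕1 = 0
Parity bits p1,p2,p4,p8 = 0100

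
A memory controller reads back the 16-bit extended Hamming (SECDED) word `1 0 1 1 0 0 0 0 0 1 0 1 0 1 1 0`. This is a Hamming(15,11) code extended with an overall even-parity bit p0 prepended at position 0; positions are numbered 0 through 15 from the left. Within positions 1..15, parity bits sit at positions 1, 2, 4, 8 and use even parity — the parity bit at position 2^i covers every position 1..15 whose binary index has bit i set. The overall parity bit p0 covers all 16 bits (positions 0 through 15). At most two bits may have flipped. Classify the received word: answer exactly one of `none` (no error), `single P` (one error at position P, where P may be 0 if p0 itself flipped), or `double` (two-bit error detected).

s1: b1⊕b3⊕b5⊕b7⊕b9⊕b11⊕b13⊕b15 = 0⊕1⊕0⊕0⊕1⊕1⊕1⊕0 = 0
s2: b2⊕b3⊕b6⊕b7⊕b10⊕b11⊕b14⊕b15 = 1⊕1⊕0⊕0⊕0⊕1⊕1⊕0 = 0
s4: b4⊕b5⊕b6⊕b7⊕b12⊕b13⊕b14⊕b15 = 0⊕0⊕0⊕0⊕0⊕1⊕1⊕0 = 0
s8: b8⊕b9⊕b10⊕b11⊕b12⊕b13⊕b14⊕b15 = 0⊕1⊕0⊕1⊕0⊕1⊕1⊕0 = 0
Syndrome (s8...s1) = 0000 → position 0 (no error).
Overall parity (XOR of all 16 bits, including p0): 1⊕0⊕1⊕1⊕0⊕0⊕0⊕0⊕0⊕1⊕0⊕1⊕0⊕1⊕1⊕0 = 1
Overall=1, syndrome position=0 → single-bit error at position 0.

single 0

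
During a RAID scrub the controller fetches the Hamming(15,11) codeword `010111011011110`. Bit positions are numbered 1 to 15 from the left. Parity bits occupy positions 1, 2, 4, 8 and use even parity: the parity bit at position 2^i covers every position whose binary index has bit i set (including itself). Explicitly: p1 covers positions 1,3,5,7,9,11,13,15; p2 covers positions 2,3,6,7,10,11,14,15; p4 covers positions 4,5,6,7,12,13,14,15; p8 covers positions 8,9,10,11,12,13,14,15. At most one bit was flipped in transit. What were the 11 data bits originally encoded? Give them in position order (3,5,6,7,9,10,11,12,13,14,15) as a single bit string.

01101011110

s1: b1⊕b3⊕b5⊕b7⊕b9⊕b11⊕b13⊕b15 = 0⊕0⊕1⊕0⊕1⊕1⊕1⊕0 = 0
s2: b2⊕b3⊕b6⊕b7⊕b10⊕b11⊕b14⊕b15 = 1⊕0⊕1⊕0⊕0⊕1⊕1⊕0 = 0
s4: b4⊕b5⊕b6⊕b7⊕b12⊕b13⊕b14⊕b15 = 1⊕1⊕1⊕0⊕1⊕1⊕1⊕0 = 0
s8: b8⊕b9⊕b10⊕b11⊕b12⊕b13⊕b14⊕b15 = 1⊕1⊕0⊕1⊕1⊕1⊕1⊕0 = 0
Syndrome (s8...s1) = 0000 → position 0 (no error).
No correction needed.
Data bits at positions 3,5,6,7,9,10,11,12,13,14,15: 01101011110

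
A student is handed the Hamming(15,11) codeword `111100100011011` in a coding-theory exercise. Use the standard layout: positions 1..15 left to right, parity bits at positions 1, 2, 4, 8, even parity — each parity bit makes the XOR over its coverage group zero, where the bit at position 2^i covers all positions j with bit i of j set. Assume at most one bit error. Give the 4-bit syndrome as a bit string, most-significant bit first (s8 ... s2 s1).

s1: b1⊕b3⊕b5⊕b7⊕b9⊕b11⊕b13⊕b15 = 1⊕1⊕0⊕1⊕0⊕1⊕0⊕1 = 1
s2: b2⊕b3⊕b6⊕b7⊕b10⊕b11⊕b14⊕b15 = 1⊕1⊕0⊕1⊕0⊕1⊕1⊕1 = 0
s4: b4⊕b5⊕b6⊕b7⊕b12⊕b13⊕b14⊕b15 = 1⊕0⊕0⊕1⊕1⊕0⊕1⊕1 = 1
s8: b8⊕b9⊕b10⊕b11⊕b12⊕b13⊕b14⊕b15 = 0⊕0⊕0⊕1⊕1⊕0⊕1⊕1 = 0
Syndrome (s8...s1) = 0101 → position 5.

0101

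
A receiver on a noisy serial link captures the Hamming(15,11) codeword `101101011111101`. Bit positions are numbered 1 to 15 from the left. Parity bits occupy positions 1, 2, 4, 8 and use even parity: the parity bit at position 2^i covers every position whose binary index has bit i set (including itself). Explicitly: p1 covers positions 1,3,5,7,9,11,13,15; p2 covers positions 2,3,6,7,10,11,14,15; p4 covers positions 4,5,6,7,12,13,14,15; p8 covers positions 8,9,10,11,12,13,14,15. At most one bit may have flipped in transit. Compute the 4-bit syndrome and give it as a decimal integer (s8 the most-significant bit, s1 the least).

14

s1: b1⊕b3⊕b5⊕b7⊕b9⊕b11⊕b13⊕b15 = 1⊕1⊕0⊕0⊕1⊕1⊕1⊕1 = 0
s2: b2⊕b3⊕b6⊕b7⊕b10⊕b11⊕b14⊕b15 = 0⊕1⊕1⊕0⊕1⊕1⊕0⊕1 = 1
s4: b4⊕b5⊕b6⊕b7⊕b12⊕b13⊕b14⊕b15 = 1⊕0⊕1⊕0⊕1⊕1⊕0⊕1 = 1
s8: b8⊕b9⊕b10⊕b11⊕b12⊕b13⊕b14⊕b15 = 1⊕1⊕1⊕1⊕1⊕1⊕0⊕1 = 1
Syndrome (s8...s1) = 1110 → position 14.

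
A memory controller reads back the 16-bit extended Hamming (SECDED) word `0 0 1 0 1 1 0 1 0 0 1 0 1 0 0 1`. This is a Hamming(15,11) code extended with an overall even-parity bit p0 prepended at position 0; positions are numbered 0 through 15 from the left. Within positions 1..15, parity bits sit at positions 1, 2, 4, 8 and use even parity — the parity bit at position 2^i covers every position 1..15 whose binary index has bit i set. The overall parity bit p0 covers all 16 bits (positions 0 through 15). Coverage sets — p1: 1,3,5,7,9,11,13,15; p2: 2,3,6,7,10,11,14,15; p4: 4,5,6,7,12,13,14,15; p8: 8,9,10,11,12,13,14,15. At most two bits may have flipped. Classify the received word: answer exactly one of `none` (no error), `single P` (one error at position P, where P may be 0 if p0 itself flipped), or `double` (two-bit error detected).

s1: b1⊕b3⊕b5⊕b7⊕b9⊕b11⊕b13⊕b15 = 0⊕0⊕1⊕1⊕0⊕0⊕0⊕1 = 1
s2: b2⊕b3⊕b6⊕b7⊕b10⊕b11⊕b14⊕b15 = 1⊕0⊕0⊕1⊕1⊕0⊕0⊕1 = 0
s4: b4⊕b5⊕b6⊕b7⊕b12⊕b13⊕b14⊕b15 = 1⊕1⊕0⊕1⊕1⊕0⊕0⊕1 = 1
s8: b8⊕b9⊕b10⊕b11⊕b12⊕b13⊕b14⊕b15 = 0⊕0⊕1⊕0⊕1⊕0⊕0⊕1 = 1
Syndrome (s8...s1) = 1101 → position 13.
Overall parity (XOR of all 16 bits, including p0): 0⊕0⊕1⊕0⊕1⊕1⊕0⊕1⊕0⊕0⊕1⊕0⊕1⊕0⊕0⊕1 = 1
Overall=1, syndrome position=13 → single-bit error at position 13.

single 13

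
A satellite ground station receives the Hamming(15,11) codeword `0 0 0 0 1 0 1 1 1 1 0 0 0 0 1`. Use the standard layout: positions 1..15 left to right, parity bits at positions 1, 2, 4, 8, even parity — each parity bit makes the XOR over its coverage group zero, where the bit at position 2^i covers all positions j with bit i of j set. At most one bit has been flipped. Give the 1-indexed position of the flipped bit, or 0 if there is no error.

s1: b1⊕b3⊕b5⊕b7⊕b9⊕b11⊕b13⊕b15 = 0⊕0⊕1⊕1⊕1⊕0⊕0⊕1 = 0
s2: b2⊕b3⊕b6⊕b7⊕b10⊕b11⊕b14⊕b15 = 0⊕0⊕0⊕1⊕1⊕0⊕0⊕1 = 1
s4: b4⊕b5⊕b6⊕b7⊕b12⊕b13⊕b14⊕b15 = 0⊕1⊕0⊕1⊕0⊕0⊕0⊕1 = 1
s8: b8⊕b9⊕b10⊕b11⊕b12⊕b13⊕b14⊕b15 = 1⊕1⊕1⊕0⊕0⊕0⊕0⊕1 = 0
Syndrome (s8...s1) = 0110 → position 6.

6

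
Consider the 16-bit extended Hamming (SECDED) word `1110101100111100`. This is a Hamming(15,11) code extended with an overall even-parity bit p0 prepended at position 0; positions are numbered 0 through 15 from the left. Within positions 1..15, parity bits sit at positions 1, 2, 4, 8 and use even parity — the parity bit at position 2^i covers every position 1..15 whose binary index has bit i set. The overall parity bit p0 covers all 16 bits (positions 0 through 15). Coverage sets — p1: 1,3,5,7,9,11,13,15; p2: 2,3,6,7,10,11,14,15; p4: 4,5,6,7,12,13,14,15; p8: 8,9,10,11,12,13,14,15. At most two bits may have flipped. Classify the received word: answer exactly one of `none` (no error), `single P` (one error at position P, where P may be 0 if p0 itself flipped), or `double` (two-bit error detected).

s1: b1⊕b3⊕b5⊕b7⊕b9⊕b11⊕b13⊕b15 = 1⊕0⊕0⊕1⊕0⊕1⊕1⊕0 = 0
s2: b2⊕b3⊕b6⊕b7⊕b10⊕b11⊕b14⊕b15 = 1⊕0⊕1⊕1⊕1⊕1⊕0⊕0 = 1
s4: b4⊕b5⊕b6⊕b7⊕b12⊕b13⊕b14⊕b15 = 1⊕0⊕1⊕1⊕1⊕1⊕0⊕0 = 1
s8: b8⊕b9⊕b10⊕b11⊕b12⊕b13⊕b14⊕b15 = 0⊕0⊕1⊕1⊕1⊕1⊕0⊕0 = 0
Syndrome (s8...s1) = 0110 → position 6.
Overall parity (XOR of all 16 bits, including p0): 1⊕1⊕1⊕0⊕1⊕0⊕1⊕1⊕0⊕0⊕1⊕1⊕1⊕1⊕0⊕0 = 0
Overall=0, syndrome position=6 → double-bit error detected (uncorrectable).

double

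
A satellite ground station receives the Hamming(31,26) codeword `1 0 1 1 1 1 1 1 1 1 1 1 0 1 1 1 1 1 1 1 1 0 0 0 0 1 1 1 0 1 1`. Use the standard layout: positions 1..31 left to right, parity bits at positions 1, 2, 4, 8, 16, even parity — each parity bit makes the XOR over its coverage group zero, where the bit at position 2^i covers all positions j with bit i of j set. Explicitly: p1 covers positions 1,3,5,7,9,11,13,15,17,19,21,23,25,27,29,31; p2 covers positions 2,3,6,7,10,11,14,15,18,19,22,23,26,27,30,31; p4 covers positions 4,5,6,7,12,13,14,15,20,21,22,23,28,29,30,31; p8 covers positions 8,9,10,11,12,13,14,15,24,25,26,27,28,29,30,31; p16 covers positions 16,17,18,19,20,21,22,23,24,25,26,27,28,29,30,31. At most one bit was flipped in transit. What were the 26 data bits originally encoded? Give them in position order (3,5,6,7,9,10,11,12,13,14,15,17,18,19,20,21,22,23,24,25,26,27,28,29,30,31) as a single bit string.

11111111011101110000111011

s1: b1⊕b3⊕b5⊕b7⊕b9⊕b11⊕b13⊕b15⊕b17⊕b19⊕b21⊕b23⊕b25⊕b27⊕b29⊕b31 = 1⊕1⊕1⊕1⊕1⊕1⊕0⊕1⊕1⊕1⊕1⊕0⊕0⊕1⊕0⊕1 = 0
s2: b2⊕b3⊕b6⊕b7⊕b10⊕b11⊕b14⊕b15⊕b18⊕b19⊕b22⊕b23⊕b26⊕b27⊕b30⊕b31 = 0⊕1⊕1⊕1⊕1⊕1⊕1⊕1⊕1⊕1⊕0⊕0⊕1⊕1⊕1⊕1 = 1
s4: b4⊕b5⊕b6⊕b7⊕b12⊕b13⊕b14⊕b15⊕b20⊕b21⊕b22⊕b23⊕b28⊕b29⊕b30⊕b31 = 1⊕1⊕1⊕1⊕1⊕0⊕1⊕1⊕1⊕1⊕0⊕0⊕1⊕0⊕1⊕1 = 0
s8: b8⊕b9⊕b10⊕b11⊕b12⊕b13⊕b14⊕b15⊕b24⊕b25⊕b26⊕b27⊕b28⊕b29⊕b30⊕b31 = 1⊕1⊕1⊕1⊕1⊕0⊕1⊕1⊕0⊕0⊕1⊕1⊕1⊕0⊕1⊕1 = 0
s16: b16⊕b17⊕b18⊕b19⊕b20⊕b21⊕b22⊕b23⊕b24⊕b25⊕b26⊕b27⊕b28⊕b29⊕b30⊕b31 = 1⊕1⊕1⊕1⊕1⊕1⊕0⊕0⊕0⊕0⊕1⊕1⊕1⊕0⊕1⊕1 = 1
Syndrome (s16...s1) = 10010 → position 18.
Flip bit 18: corrected codeword = 1011111111110111101110000111011
Data bits at positions 3,5,6,7,9,10,11,12,13,14,15,17,18,19,20,21,22,23,24,25,26,27,28,29,30,31: 11111111011101110000111011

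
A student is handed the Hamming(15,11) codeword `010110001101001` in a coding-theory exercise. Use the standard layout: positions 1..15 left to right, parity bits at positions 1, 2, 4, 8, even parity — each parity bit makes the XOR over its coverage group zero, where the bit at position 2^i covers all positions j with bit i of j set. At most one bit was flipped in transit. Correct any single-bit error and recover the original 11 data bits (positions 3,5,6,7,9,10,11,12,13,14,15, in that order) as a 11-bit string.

11001101001

s1: b1⊕b3⊕b5⊕b7⊕b9⊕b11⊕b13⊕b15 = 0⊕0⊕1⊕0⊕1⊕0⊕0⊕1 = 1
s2: b2⊕b3⊕b6⊕b7⊕b10⊕b11⊕b14⊕b15 = 1⊕0⊕0⊕0⊕1⊕0⊕0⊕1 = 1
s4: b4⊕b5⊕b6⊕b7⊕b12⊕b13⊕b14⊕b15 = 1⊕1⊕0⊕0⊕1⊕0⊕0⊕1 = 0
s8: b8⊕b9⊕b10⊕b11⊕b12⊕b13⊕b14⊕b15 = 0⊕1⊕1⊕0⊕1⊕0⊕0⊕1 = 0
Syndrome (s8...s1) = 0011 → position 3.
Flip bit 3: corrected codeword = 011110001101001
Data bits at positions 3,5,6,7,9,10,11,12,13,14,15: 11001101001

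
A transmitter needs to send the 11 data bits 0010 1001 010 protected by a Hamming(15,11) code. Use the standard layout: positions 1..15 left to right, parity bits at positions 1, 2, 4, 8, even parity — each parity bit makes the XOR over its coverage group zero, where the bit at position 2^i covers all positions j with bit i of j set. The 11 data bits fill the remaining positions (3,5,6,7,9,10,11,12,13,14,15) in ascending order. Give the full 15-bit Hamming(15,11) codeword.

100101011001010

Place data bits at non-power-of-two positions: b3=0, b5=0, b6=1, b7=0, b9=1, b10=0, b11=0, b12=1, b13=0, b14=1, b15=0.
p1 = XOR of data positions {3,5,7,9,11,13,15} = 0⊕0⊕0⊕1⊕0⊕0⊕0 = 1
p2 = XOR of data positions {3,6,7,10,11,14,15} = 0⊕1⊕0⊕0⊕0⊕1⊕0 = 0
p4 = XOR of data positions {5,6,7,12,13,14,15} = 0⊕1⊕0⊕1⊕0⊕1⊕0 = 1
p8 = XOR of data positions {9,10,11,12,13,14,15} = 1⊕0⊕0⊕1⊕0⊕1⊕0 = 1
Codeword b1..b15 = 100101011001010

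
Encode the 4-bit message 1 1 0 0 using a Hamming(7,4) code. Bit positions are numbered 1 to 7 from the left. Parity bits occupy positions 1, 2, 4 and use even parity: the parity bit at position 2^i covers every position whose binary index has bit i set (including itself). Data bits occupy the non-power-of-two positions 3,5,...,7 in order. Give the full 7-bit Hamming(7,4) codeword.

0111100

Place data bits at non-power-of-two positions: b3=1, b5=1, b6=0, b7=0.
p1 = XOR of data positions {3,5,7} = 1⊕1⊕0 = 0
p2 = XOR of data positions {3,6,7} = 1⊕0⊕0 = 1
p4 = XOR of data positions {5,6,7} = 1⊕0⊕0 = 1
Codeword b1..b7 = 0111100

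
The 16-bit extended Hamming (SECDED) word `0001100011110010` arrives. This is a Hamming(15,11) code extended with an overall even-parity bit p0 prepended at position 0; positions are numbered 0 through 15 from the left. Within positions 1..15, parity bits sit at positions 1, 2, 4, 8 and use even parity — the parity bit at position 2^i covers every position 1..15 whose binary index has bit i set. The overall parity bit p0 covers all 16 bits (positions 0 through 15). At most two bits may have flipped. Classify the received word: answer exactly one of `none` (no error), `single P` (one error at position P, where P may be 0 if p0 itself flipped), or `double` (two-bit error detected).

s1: b1⊕b3⊕b5⊕b7⊕b9⊕b11⊕b13⊕b15 = 0⊕1⊕0⊕0⊕1⊕1⊕0⊕0 = 1
s2: b2⊕b3⊕b6⊕b7⊕b10⊕b11⊕b14⊕b15 = 0⊕1⊕0⊕0⊕1⊕1⊕1⊕0 = 0
s4: b4⊕b5⊕b6⊕b7⊕b12⊕b13⊕b14⊕b15 = 1⊕0⊕0⊕0⊕0⊕0⊕1⊕0 = 0
s8: b8⊕b9⊕b10⊕b11⊕b12⊕b13⊕b14⊕b15 = 1⊕1⊕1⊕1⊕0⊕0⊕1⊕0 = 1
Syndrome (s8...s1) = 1001 → position 9.
Overall parity (XOR of all 16 bits, including p0): 0⊕0⊕0⊕1⊕1⊕0⊕0⊕0⊕1⊕1⊕1⊕1⊕0⊕0⊕1⊕0 = 1
Overall=1, syndrome position=9 → single-bit error at position 9.

single 9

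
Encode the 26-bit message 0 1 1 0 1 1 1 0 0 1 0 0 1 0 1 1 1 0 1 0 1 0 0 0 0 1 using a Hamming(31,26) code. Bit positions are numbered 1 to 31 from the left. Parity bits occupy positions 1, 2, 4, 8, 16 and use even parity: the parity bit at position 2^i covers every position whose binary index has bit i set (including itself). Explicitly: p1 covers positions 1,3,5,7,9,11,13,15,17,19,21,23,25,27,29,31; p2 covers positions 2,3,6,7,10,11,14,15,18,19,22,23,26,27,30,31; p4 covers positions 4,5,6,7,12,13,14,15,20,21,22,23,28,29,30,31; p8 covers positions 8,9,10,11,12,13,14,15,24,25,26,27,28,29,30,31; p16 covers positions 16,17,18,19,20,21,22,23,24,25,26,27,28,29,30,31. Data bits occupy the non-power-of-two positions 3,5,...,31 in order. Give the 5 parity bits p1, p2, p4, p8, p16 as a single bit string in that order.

Place data bits at non-power-of-two positions: b3=0, b5=1, b6=1, b7=0, b9=1, b10=1, b11=1, b12=0, b13=0, b14=1, b15=0, b17=0, b18=1, b19=0, b20=1, b21=1, b22=1, b23=0, b24=1, b25=0, b26=1, b27=0, b28=0, b29=0, b30=0, b31=1.
p1 = XOR of data positions {3,5,7,9,11,13,15,17,19,21,23,25,27,29,31} = 0⊕1⊕0⊕1⊕1⊕0⊕0⊕0⊕0⊕1⊕0⊕0⊕0⊕0⊕1 = 1
p2 = XOR of data positions {3,6,7,10,11,14,15,18,19,22,23,26,27,30,31} = 0⊕1⊕0⊕1⊕1⊕1⊕0⊕1⊕0⊕1⊕0⊕1⊕0⊕0⊕1 = 0
p4 = XOR of data positions {5,6,7,12,13,14,15,20,21,22,23,28,29,30,31} = 1⊕1⊕0⊕0⊕0⊕1⊕0⊕1⊕1⊕1⊕0⊕0⊕0⊕0⊕1 = 1
p8 = XOR of data positions {9,10,11,12,13,14,15,24,25,26,27,28,29,30,31} = 1⊕1⊕1⊕0⊕0⊕1⊕0⊕1⊕0⊕1⊕0⊕0⊕0⊕0⊕1 = 1
p16 = XOR of data positions {17,18,19,20,21,22,23,24,25,26,27,28,29,30,31} = 0⊕1⊕0⊕1⊕1⊕1⊕0⊕1⊕0⊕1⊕0⊕0⊕0⊕0⊕1 = 1
Parity bits p1,p2,p4,p8,p16 = 10111

10111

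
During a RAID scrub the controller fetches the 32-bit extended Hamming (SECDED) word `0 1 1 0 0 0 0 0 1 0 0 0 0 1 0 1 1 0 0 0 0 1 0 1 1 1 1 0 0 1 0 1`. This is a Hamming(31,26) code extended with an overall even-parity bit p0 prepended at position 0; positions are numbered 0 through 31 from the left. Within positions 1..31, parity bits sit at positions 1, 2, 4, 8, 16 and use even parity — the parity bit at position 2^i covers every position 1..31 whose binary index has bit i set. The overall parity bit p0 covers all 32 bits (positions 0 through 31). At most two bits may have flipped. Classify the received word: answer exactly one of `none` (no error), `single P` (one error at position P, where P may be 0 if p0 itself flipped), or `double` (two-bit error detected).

single 2

s1: b1⊕b3⊕b5⊕b7⊕b9⊕b11⊕b13⊕b15⊕b17⊕b19⊕b21⊕b23⊕b25⊕b27⊕b29⊕b31 = 1⊕0⊕0⊕0⊕0⊕0⊕1⊕1⊕0⊕0⊕1⊕1⊕1⊕0⊕1⊕1 = 0
s2: b2⊕b3⊕b6⊕b7⊕b10⊕b11⊕b14⊕b15⊕b18⊕b19⊕b22⊕b23⊕b26⊕b27⊕b30⊕b31 = 1⊕0⊕0⊕0⊕0⊕0⊕0⊕1⊕0⊕0⊕0⊕1⊕1⊕0⊕0⊕1 = 1
s4: b4⊕b5⊕b6⊕b7⊕b12⊕b13⊕b14⊕b15⊕b20⊕b21⊕b22⊕b23⊕b28⊕b29⊕b30⊕b31 = 0⊕0⊕0⊕0⊕0⊕1⊕0⊕1⊕0⊕1⊕0⊕1⊕0⊕1⊕0⊕1 = 0
s8: b8⊕b9⊕b10⊕b11⊕b12⊕b13⊕b14⊕b15⊕b24⊕b25⊕b26⊕b27⊕b28⊕b29⊕b30⊕b31 = 1⊕0⊕0⊕0⊕0⊕1⊕0⊕1⊕1⊕1⊕1⊕0⊕0⊕1⊕0⊕1 = 0
s16: b16⊕b17⊕b18⊕b19⊕b20⊕b21⊕b22⊕b23⊕b24⊕b25⊕b26⊕b27⊕b28⊕b29⊕b30⊕b31 = 1⊕0⊕0⊕0⊕0⊕1⊕0⊕1⊕1⊕1⊕1⊕0⊕0⊕1⊕0⊕1 = 0
Syndrome (s16...s1) = 00010 → position 2.
Overall parity (XOR of all 32 bits, including p0): 0⊕1⊕1⊕0⊕0⊕0⊕0⊕0⊕1⊕0⊕0⊕0⊕0⊕1⊕0⊕1⊕1⊕0⊕0⊕0⊕0⊕1⊕0⊕1⊕1⊕1⊕1⊕0⊕0⊕1⊕0⊕1 = 1
Overall=1, syndrome position=2 → single-bit error at position 2.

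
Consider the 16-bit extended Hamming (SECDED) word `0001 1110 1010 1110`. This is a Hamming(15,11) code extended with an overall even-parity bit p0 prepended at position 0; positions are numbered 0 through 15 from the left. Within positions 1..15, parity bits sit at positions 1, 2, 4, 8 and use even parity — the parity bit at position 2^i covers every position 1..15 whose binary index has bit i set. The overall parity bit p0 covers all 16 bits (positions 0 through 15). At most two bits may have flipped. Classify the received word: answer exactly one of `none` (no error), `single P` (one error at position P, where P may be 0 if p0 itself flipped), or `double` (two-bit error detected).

s1: b1⊕b3⊕b5⊕b7⊕b9⊕b11⊕b13⊕b15 = 0⊕1⊕1⊕0⊕0⊕0⊕1⊕0 = 1
s2: b2⊕b3⊕b6⊕b7⊕b10⊕b11⊕b14⊕b15 = 0⊕1⊕1⊕0⊕1⊕0⊕1⊕0 = 0
s4: b4⊕b5⊕b6⊕b7⊕b12⊕b13⊕b14⊕b15 = 1⊕1⊕1⊕0⊕1⊕1⊕1⊕0 = 0
s8: b8⊕b9⊕b10⊕b11⊕b12⊕b13⊕b14⊕b15 = 1⊕0⊕1⊕0⊕1⊕1⊕1⊕0 = 1
Syndrome (s8...s1) = 1001 → position 9.
Overall parity (XOR of all 16 bits, including p0): 0⊕0⊕0⊕1⊕1⊕1⊕1⊕0⊕1⊕0⊕1⊕0⊕1⊕1⊕1⊕0 = 1
Overall=1, syndrome position=9 → single-bit error at position 9.

single 9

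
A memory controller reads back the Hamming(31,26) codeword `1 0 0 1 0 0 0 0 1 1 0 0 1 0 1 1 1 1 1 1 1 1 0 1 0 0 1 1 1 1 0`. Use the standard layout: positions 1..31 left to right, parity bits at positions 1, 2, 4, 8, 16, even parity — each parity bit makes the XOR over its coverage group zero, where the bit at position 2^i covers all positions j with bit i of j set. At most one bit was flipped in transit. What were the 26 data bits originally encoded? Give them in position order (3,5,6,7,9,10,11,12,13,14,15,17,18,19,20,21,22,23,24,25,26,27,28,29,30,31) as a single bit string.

s1: b1⊕b3⊕b5⊕b7⊕b9⊕b11⊕b13⊕b15⊕b17⊕b19⊕b21⊕b23⊕b25⊕b27⊕b29⊕b31 = 1⊕0⊕0⊕0⊕1⊕0⊕1⊕1⊕1⊕1⊕1⊕0⊕0⊕1⊕1⊕0 = 1
s2: b2⊕b3⊕b6⊕b7⊕b10⊕b11⊕b14⊕b15⊕b18⊕b19⊕b22⊕b23⊕b26⊕b27⊕b30⊕b31 = 0⊕0⊕0⊕0⊕1⊕0⊕0⊕1⊕1⊕1⊕1⊕0⊕0⊕1⊕1⊕0 = 1
s4: b4⊕b5⊕b6⊕b7⊕b12⊕b13⊕b14⊕b15⊕b20⊕b21⊕b22⊕b23⊕b28⊕b29⊕b30⊕b31 = 1⊕0⊕0⊕0⊕0⊕1⊕0⊕1⊕1⊕1⊕1⊕0⊕1⊕1⊕1⊕0 = 1
s8: b8⊕b9⊕b10⊕b11⊕b12⊕b13⊕b14⊕b15⊕b24⊕b25⊕b26⊕b27⊕b28⊕b29⊕b30⊕b31 = 0⊕1⊕1⊕0⊕0⊕1⊕0⊕1⊕1⊕0⊕0⊕1⊕1⊕1⊕1⊕0 = 1
s16: b16⊕b17⊕b18⊕b19⊕b20⊕b21⊕b22⊕b23⊕b24⊕b25⊕b26⊕b27⊕b28⊕b29⊕b30⊕b31 = 1⊕1⊕1⊕1⊕1⊕1⊕1⊕0⊕1⊕0⊕0⊕1⊕1⊕1⊕1⊕0 = 0
Syndrome (s16...s1) = 01111 → position 15.
Flip bit 15: corrected codeword = 1001000011001001111111010011110
Data bits at positions 3,5,6,7,9,10,11,12,13,14,15,17,18,19,20,21,22,23,24,25,26,27,28,29,30,31: 00001100100111111010011110

00001100100111111010011110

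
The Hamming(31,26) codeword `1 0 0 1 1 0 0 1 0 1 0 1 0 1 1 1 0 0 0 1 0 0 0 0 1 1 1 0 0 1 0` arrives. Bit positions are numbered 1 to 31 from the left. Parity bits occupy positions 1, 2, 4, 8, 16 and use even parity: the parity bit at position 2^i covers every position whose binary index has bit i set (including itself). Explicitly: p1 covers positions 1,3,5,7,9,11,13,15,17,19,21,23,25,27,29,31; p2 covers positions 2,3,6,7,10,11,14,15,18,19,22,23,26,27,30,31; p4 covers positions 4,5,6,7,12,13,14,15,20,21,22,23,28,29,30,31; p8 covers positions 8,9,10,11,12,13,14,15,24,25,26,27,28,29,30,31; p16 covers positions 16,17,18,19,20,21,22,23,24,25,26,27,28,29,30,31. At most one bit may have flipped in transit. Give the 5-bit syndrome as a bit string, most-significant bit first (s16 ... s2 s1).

01101

s1: b1⊕b3⊕b5⊕b7⊕b9⊕b11⊕b13⊕b15⊕b17⊕b19⊕b21⊕b23⊕b25⊕b27⊕b29⊕b31 = 1⊕0⊕1⊕0⊕0⊕0⊕0⊕1⊕0⊕0⊕0⊕0⊕1⊕1⊕0⊕0 = 1
s2: b2⊕b3⊕b6⊕b7⊕b10⊕b11⊕b14⊕b15⊕b18⊕b19⊕b22⊕b23⊕b26⊕b27⊕b30⊕b31 = 0⊕0⊕0⊕0⊕1⊕0⊕1⊕1⊕0⊕0⊕0⊕0⊕1⊕1⊕1⊕0 = 0
s4: b4⊕b5⊕b6⊕b7⊕b12⊕b13⊕b14⊕b15⊕b20⊕b21⊕b22⊕b23⊕b28⊕b29⊕b30⊕b31 = 1⊕1⊕0⊕0⊕1⊕0⊕1⊕1⊕1⊕0⊕0⊕0⊕0⊕0⊕1⊕0 = 1
s8: b8⊕b9⊕b10⊕b11⊕b12⊕b13⊕b14⊕b15⊕b24⊕b25⊕b26⊕b27⊕b28⊕b29⊕b30⊕b31 = 1⊕0⊕1⊕0⊕1⊕0⊕1⊕1⊕0⊕1⊕1⊕1⊕0⊕0⊕1⊕0 = 1
s16: b16⊕b17⊕b18⊕b19⊕b20⊕b21⊕b22⊕b23⊕b24⊕b25⊕b26⊕b27⊕b28⊕b29⊕b30⊕b31 = 1⊕0⊕0⊕0⊕1⊕0⊕0⊕0⊕0⊕1⊕1⊕1⊕0⊕0⊕1⊕0 = 0
Syndrome (s16...s1) = 01101 → position 13.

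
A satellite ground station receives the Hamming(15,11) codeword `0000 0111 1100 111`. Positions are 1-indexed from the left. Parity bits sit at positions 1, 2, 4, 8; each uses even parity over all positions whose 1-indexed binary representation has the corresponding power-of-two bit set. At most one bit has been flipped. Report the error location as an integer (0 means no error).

s1: b1⊕b3⊕b5⊕b7⊕b9⊕b11⊕b13⊕b15 = 0⊕0⊕0⊕1⊕1⊕0⊕1⊕1 = 0
s2: b2⊕b3⊕b6⊕b7⊕b10⊕b11⊕b14⊕b15 = 0⊕0⊕1⊕1⊕1⊕0⊕1⊕1 = 1
s4: b4⊕b5⊕b6⊕b7⊕b12⊕b13⊕b14⊕b15 = 0⊕0⊕1⊕1⊕0⊕1⊕1⊕1 = 1
s8: b8⊕b9⊕b10⊕b11⊕b12⊕b13⊕b14⊕b15 = 1⊕1⊕1⊕0⊕0⊕1⊕1⊕1 = 0
Syndrome (s8...s1) = 0110 → position 6.

6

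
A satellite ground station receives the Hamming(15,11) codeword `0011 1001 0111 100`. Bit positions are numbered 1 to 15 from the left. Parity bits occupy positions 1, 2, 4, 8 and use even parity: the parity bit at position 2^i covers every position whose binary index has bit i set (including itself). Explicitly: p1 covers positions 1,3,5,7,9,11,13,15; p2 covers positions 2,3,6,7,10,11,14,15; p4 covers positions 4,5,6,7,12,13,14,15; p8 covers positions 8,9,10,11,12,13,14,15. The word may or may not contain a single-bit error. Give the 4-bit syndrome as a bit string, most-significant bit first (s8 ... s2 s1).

1010

s1: b1⊕b3⊕b5⊕b7⊕b9⊕b11⊕b13⊕b15 = 0⊕1⊕1⊕0⊕0⊕1⊕1⊕0 = 0
s2: b2⊕b3⊕b6⊕b7⊕b10⊕b11⊕b14⊕b15 = 0⊕1⊕0⊕0⊕1⊕1⊕0⊕0 = 1
s4: b4⊕b5⊕b6⊕b7⊕b12⊕b13⊕b14⊕b15 = 1⊕1⊕0⊕0⊕1⊕1⊕0⊕0 = 0
s8: b8⊕b9⊕b10⊕b11⊕b12⊕b13⊕b14⊕b15 = 1⊕0⊕1⊕1⊕1⊕1⊕0⊕0 = 1
Syndrome (s8...s1) = 1010 → position 10.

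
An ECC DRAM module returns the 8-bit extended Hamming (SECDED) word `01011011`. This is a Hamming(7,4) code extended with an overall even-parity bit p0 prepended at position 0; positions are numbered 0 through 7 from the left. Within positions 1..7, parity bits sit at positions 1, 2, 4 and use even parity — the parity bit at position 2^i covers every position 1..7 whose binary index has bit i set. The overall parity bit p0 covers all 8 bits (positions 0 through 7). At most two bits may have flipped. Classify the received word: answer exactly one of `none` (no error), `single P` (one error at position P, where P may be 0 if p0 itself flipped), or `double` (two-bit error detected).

s1: b1⊕b3⊕b5⊕b7 = 1⊕1⊕0⊕1 = 1
s2: b2⊕b3⊕b6⊕b7 = 0⊕1⊕1⊕1 = 1
s4: b4⊕b5⊕b6⊕b7 = 1⊕0⊕1⊕1 = 1
Syndrome (s4...s1) = 111 → position 7.
Overall parity (XOR of all 8 bits, including p0): 0⊕1⊕0⊕1⊕1⊕0⊕1⊕1 = 1
Overall=1, syndrome position=7 → single-bit error at position 7.

single 7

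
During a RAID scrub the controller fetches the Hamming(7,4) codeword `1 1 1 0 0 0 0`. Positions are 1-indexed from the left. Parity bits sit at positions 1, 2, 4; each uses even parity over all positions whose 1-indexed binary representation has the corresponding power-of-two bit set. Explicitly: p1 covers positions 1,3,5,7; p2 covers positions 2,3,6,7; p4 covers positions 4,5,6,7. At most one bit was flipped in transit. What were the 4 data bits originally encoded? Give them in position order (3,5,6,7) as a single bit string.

s1: b1⊕b3⊕b5⊕b7 = 1⊕1⊕0⊕0 = 0
s2: b2⊕b3⊕b6⊕b7 = 1⊕1⊕0⊕0 = 0
s4: b4⊕b5⊕b6⊕b7 = 0⊕0⊕0⊕0 = 0
Syndrome (s4...s1) = 000 → position 0 (no error).
No correction needed.
Data bits at positions 3,5,6,7: 1000

1000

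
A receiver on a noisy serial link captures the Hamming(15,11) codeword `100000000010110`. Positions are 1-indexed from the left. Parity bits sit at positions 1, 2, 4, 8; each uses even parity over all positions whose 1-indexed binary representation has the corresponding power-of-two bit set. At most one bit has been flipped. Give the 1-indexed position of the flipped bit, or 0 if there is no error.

9

s1: b1⊕b3⊕b5⊕b7⊕b9⊕b11⊕b13⊕b15 = 1⊕0⊕0⊕0⊕0⊕1⊕1⊕0 = 1
s2: b2⊕b3⊕b6⊕b7⊕b10⊕b11⊕b14⊕b15 = 0⊕0⊕0⊕0⊕0⊕1⊕1⊕0 = 0
s4: b4⊕b5⊕b6⊕b7⊕b12⊕b13⊕b14⊕b15 = 0⊕0⊕0⊕0⊕0⊕1⊕1⊕0 = 0
s8: b8⊕b9⊕b10⊕b11⊕b12⊕b13⊕b14⊕b15 = 0⊕0⊕0⊕1⊕0⊕1⊕1⊕0 = 1
Syndrome (s8...s1) = 1001 → position 9.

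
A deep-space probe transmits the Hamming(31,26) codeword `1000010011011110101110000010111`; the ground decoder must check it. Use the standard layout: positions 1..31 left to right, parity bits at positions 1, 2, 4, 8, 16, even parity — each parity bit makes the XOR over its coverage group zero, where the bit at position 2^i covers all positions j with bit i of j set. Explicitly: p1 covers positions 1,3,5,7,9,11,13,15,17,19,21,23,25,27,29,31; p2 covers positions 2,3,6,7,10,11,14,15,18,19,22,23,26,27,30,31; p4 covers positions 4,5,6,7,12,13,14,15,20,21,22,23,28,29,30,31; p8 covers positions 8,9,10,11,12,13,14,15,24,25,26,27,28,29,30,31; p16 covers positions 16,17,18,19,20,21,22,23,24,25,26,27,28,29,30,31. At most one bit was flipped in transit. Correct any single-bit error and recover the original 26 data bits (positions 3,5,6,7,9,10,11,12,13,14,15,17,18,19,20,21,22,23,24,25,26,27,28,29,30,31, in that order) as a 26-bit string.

00101101111101110000010111

s1: b1⊕b3⊕b5⊕b7⊕b9⊕b11⊕b13⊕b15⊕b17⊕b19⊕b21⊕b23⊕b25⊕b27⊕b29⊕b31 = 1⊕0⊕0⊕0⊕1⊕0⊕1⊕1⊕1⊕1⊕1⊕0⊕0⊕1⊕1⊕1 = 0
s2: b2⊕b3⊕b6⊕b7⊕b10⊕b11⊕b14⊕b15⊕b18⊕b19⊕b22⊕b23⊕b26⊕b27⊕b30⊕b31 = 0⊕0⊕1⊕0⊕1⊕0⊕1⊕1⊕0⊕1⊕0⊕0⊕0⊕1⊕1⊕1 = 0
s4: b4⊕b5⊕b6⊕b7⊕b12⊕b13⊕b14⊕b15⊕b20⊕b21⊕b22⊕b23⊕b28⊕b29⊕b30⊕b31 = 0⊕0⊕1⊕0⊕1⊕1⊕1⊕1⊕1⊕1⊕0⊕0⊕0⊕1⊕1⊕1 = 0
s8: b8⊕b9⊕b10⊕b11⊕b12⊕b13⊕b14⊕b15⊕b24⊕b25⊕b26⊕b27⊕b28⊕b29⊕b30⊕b31 = 0⊕1⊕1⊕0⊕1⊕1⊕1⊕1⊕0⊕0⊕0⊕1⊕0⊕1⊕1⊕1 = 0
s16: b16⊕b17⊕b18⊕b19⊕b20⊕b21⊕b22⊕b23⊕b24⊕b25⊕b26⊕b27⊕b28⊕b29⊕b30⊕b31 = 0⊕1⊕0⊕1⊕1⊕1⊕0⊕0⊕0⊕0⊕0⊕1⊕0⊕1⊕1⊕1 = 0
Syndrome (s16...s1) = 00000 → position 0 (no error).
No correction needed.
Data bits at positions 3,5,6,7,9,10,11,12,13,14,15,17,18,19,20,21,22,23,24,25,26,27,28,29,30,31: 00101101111101110000010111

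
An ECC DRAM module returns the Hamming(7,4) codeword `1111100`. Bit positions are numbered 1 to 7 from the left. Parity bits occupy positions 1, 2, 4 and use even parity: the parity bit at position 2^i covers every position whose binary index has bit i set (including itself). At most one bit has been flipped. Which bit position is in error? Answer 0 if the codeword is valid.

1

s1: b1⊕b3⊕b5⊕b7 = 1⊕1⊕1⊕0 = 1
s2: b2⊕b3⊕b6⊕b7 = 1⊕1⊕0⊕0 = 0
s4: b4⊕b5⊕b6⊕b7 = 1⊕1⊕0⊕0 = 0
Syndrome (s4...s1) = 001 → position 1.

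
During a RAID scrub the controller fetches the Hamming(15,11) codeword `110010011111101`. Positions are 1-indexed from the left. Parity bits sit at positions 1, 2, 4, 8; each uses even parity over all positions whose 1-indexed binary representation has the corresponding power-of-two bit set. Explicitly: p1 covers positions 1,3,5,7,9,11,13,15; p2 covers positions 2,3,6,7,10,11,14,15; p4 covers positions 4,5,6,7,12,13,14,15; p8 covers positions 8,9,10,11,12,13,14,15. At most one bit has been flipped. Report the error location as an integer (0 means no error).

8

s1: b1⊕b3⊕b5⊕b7⊕b9⊕b11⊕b13⊕b15 = 1⊕0⊕1⊕0⊕1⊕1⊕1⊕1 = 0
s2: b2⊕b3⊕b6⊕b7⊕b10⊕b11⊕b14⊕b15 = 1⊕0⊕0⊕0⊕1⊕1⊕0⊕1 = 0
s4: b4⊕b5⊕b6⊕b7⊕b12⊕b13⊕b14⊕b15 = 0⊕1⊕0⊕0⊕1⊕1⊕0⊕1 = 0
s8: b8⊕b9⊕b10⊕b11⊕b12⊕b13⊕b14⊕b15 = 1⊕1⊕1⊕1⊕1⊕1⊕0⊕1 = 1
Syndrome (s8...s1) = 1000 → position 8.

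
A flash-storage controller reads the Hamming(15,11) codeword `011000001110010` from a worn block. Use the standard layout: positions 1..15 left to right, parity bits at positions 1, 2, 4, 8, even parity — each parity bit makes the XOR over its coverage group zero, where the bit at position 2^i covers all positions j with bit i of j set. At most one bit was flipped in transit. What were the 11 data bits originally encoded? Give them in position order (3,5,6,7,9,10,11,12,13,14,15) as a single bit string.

10011110010

s1: b1⊕b3⊕b5⊕b7⊕b9⊕b11⊕b13⊕b15 = 0⊕1⊕0⊕0⊕1⊕1⊕0⊕0 = 1
s2: b2⊕b3⊕b6⊕b7⊕b10⊕b11⊕b14⊕b15 = 1⊕1⊕0⊕0⊕1⊕1⊕1⊕0 = 1
s4: b4⊕b5⊕b6⊕b7⊕b12⊕b13⊕b14⊕b15 = 0⊕0⊕0⊕0⊕0⊕0⊕1⊕0 = 1
s8: b8⊕b9⊕b10⊕b11⊕b12⊕b13⊕b14⊕b15 = 0⊕1⊕1⊕1⊕0⊕0⊕1⊕0 = 0
Syndrome (s8...s1) = 0111 → position 7.
Flip bit 7: corrected codeword = 011000101110010
Data bits at positions 3,5,6,7,9,10,11,12,13,14,15: 10011110010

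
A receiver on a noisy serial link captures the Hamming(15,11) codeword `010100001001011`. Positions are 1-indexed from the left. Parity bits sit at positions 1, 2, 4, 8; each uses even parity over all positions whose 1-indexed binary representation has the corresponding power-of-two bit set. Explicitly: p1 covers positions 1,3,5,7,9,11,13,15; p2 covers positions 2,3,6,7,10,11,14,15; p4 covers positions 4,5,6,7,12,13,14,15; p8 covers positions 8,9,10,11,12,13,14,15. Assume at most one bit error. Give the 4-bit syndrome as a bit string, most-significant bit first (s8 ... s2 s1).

s1: b1⊕b3⊕b5⊕b7⊕b9⊕b11⊕b13⊕b15 = 0⊕0⊕0⊕0⊕1⊕0⊕0⊕1 = 0
s2: b2⊕b3⊕b6⊕b7⊕b10⊕b11⊕b14⊕b15 = 1⊕0⊕0⊕0⊕0⊕0⊕1⊕1 = 1
s4: b4⊕b5⊕b6⊕b7⊕b12⊕b13⊕b14⊕b15 = 1⊕0⊕0⊕0⊕1⊕0⊕1⊕1 = 0
s8: b8⊕b9⊕b10⊕b11⊕b12⊕b13⊕b14⊕b15 = 0⊕1⊕0⊕0⊕1⊕0⊕1⊕1 = 0
Syndrome (s8...s1) = 0010 → position 2.

0010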